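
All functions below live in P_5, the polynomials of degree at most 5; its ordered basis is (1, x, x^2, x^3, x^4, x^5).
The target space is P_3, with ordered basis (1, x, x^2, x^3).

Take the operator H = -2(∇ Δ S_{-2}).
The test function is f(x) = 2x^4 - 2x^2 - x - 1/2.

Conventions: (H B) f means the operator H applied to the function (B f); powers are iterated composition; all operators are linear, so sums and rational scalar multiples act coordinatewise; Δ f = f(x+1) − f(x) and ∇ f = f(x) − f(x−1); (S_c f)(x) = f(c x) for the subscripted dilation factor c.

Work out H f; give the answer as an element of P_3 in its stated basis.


g(x) = -768x^2 - 96

S_{-2} f = 32x^4 - 8x^2 + 2x - 1/2
Δ S_{-2} f = 128x^3 + 192x^2 + 112x + 26
∇ Δ S_{-2} f = 384x^2 + 48
(-2(∇ Δ S_{-2})) f = -768x^2 - 96


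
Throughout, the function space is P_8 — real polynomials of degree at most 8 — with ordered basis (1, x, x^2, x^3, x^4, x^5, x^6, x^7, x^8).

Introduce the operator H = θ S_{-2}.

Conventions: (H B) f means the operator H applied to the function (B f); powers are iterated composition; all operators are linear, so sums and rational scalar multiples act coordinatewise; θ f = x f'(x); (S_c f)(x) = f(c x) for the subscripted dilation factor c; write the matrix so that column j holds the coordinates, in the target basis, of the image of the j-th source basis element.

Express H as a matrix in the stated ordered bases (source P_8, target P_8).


image of 1: 0
image of x: -2x
image of x^2: 8x^2
image of x^3: -24x^3
image of x^4: 64x^4
image of x^5: -160x^5
image of x^6: 384x^6
image of x^7: -896x^7
image of x^8: 2048x^8
each image's coordinates form column j of the matrix

the matrix is [[0, 0, 0, 0, 0, 0, 0, 0, 0]; [0, -2, 0, 0, 0, 0, 0, 0, 0]; [0, 0, 8, 0, 0, 0, 0, 0, 0]; [0, 0, 0, -24, 0, 0, 0, 0, 0]; [0, 0, 0, 0, 64, 0, 0, 0, 0]; [0, 0, 0, 0, 0, -160, 0, 0, 0]; [0, 0, 0, 0, 0, 0, 384, 0, 0]; [0, 0, 0, 0, 0, 0, 0, -896, 0]; [0, 0, 0, 0, 0, 0, 0, 0, 2048]] (rows listed top to bottom)


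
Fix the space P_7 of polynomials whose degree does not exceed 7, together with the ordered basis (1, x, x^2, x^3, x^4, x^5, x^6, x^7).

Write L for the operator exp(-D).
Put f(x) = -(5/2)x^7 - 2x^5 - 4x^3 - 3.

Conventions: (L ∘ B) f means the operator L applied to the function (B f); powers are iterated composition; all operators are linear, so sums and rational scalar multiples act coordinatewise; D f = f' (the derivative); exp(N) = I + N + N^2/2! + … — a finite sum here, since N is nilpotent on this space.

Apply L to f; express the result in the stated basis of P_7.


the result is g(x) = -(5/2)x^7 + (35/2)x^6 - (109/2)x^5 + (195/2)x^4 - (223/2)x^3 + (169/2)x^2 - (79/2)x + 11/2

order-1 term: (35/2)x^6 + 10x^4 + 12x^2
order-2 term: -(105/2)x^5 - 20x^3 - 12x
order-3 term: (175/2)x^4 + 20x^2 + 4
order-4 term: -(175/2)x^3 - 10x
order-5 term: (105/2)x^2 + 2
order-6 term: -(35/2)x
order-7 term: 5/2
the series for exp(-D) f terminates at order 7
exp(-D) f = -(5/2)x^7 + (35/2)x^6 - (109/2)x^5 + (195/2)x^4 - (223/2)x^3 + (169/2)x^2 - (79/2)x + 11/2


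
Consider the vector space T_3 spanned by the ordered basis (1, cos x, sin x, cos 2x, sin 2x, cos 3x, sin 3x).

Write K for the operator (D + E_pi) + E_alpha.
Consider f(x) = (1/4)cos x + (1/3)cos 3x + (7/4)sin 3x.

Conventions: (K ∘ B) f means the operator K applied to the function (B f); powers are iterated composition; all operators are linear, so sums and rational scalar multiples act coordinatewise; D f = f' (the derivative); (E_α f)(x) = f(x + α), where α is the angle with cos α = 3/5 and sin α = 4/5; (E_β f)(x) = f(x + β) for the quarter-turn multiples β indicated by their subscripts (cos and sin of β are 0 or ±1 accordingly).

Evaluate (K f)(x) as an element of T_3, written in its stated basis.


D f = -(1/4)sin x + (21/4)cos 3x - sin 3x
E_pi f = -(1/4)cos x - (1/3)cos 3x - (7/4)sin 3x
(D + E_pi) f = -(1/4)cos x - (1/4)sin x + (59/12)cos 3x - (11/4)sin 3x
E_alpha f = (3/20)cos x - (1/5)sin x + (38/125)cos 3x - (2633/1500)sin 3x
((D + E_pi) + E_alpha) f = -(1/10)cos x - (9/20)sin x + (7831/1500)cos 3x - (3379/750)sin 3x

g(x) = -(1/10)cos x - (9/20)sin x + (7831/1500)cos 3x - (3379/750)sin 3x


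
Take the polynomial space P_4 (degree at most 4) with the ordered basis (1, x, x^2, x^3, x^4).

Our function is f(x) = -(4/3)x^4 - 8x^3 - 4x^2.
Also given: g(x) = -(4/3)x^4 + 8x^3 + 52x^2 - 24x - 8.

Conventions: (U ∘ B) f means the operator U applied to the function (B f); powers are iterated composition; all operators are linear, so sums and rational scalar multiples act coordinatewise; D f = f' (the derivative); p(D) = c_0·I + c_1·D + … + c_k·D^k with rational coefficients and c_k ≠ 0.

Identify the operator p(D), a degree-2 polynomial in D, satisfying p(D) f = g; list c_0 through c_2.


D^0 f = -(4/3)x^4 - 8x^3 - 4x^2
D^1 f = -(16/3)x^3 - 24x^2 - 8x
D^2 f = -16x^2 - 48x - 8
matching coefficients of g against c_0 f + c_1 Df + … from the top degree down determines the c_i
solution: c_0 = 1, c_1 = -3, c_2 = 1

c_0 = 1, c_1 = -3, c_2 = 1


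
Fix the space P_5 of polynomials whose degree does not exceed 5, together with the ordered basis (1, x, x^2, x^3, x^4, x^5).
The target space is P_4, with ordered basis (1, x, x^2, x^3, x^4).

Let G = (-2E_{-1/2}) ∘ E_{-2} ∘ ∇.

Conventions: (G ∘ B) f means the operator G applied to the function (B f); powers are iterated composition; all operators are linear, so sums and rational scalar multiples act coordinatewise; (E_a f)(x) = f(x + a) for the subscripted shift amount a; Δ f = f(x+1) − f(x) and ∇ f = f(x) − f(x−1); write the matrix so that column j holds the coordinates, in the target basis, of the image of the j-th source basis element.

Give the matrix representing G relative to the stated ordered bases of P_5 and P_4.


the matrix is [[0, -2, 12, -109/2, 222, -6841/8]; [0, 0, -4, 36, -218, 1110]; [0, 0, 0, -6, 72, -545]; [0, 0, 0, 0, -8, 120]; [0, 0, 0, 0, 0, -10]] (rows listed top to bottom)

image of 1: 0
image of x: -2
image of x^2: -4x + 12
image of x^3: -6x^2 + 36x - 109/2
image of x^4: -8x^3 + 72x^2 - 218x + 222
image of x^5: -10x^4 + 120x^3 - 545x^2 + 1110x - 6841/8
each image's coordinates form column j of the matrix


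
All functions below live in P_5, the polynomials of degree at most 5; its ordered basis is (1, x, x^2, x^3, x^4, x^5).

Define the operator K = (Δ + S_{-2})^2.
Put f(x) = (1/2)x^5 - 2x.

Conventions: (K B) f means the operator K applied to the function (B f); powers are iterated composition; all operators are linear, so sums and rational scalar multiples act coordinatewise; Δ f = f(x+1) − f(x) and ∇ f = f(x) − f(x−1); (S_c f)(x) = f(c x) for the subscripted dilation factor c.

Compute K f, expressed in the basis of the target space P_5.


Δ f = (5/2)x^4 + 5x^3 + 5x^2 + (5/2)x - 3/2
S_{-2} f = -16x^5 + 4x
(Δ + S_{-2}) f = -16x^5 + (5/2)x^4 + 5x^3 + 5x^2 + (13/2)x - 3/2
Δ (Δ + S_{-2}) f = -80x^4 - 150x^3 - 130x^2 - 45x + 3
S_{-2} (Δ + S_{-2}) f = 512x^5 + 40x^4 - 40x^3 + 20x^2 - 13x - 3/2
(Δ + S_{-2}) (Δ + S_{-2}) f = 512x^5 - 40x^4 - 190x^3 - 110x^2 - 58x + 3/2

the result is g(x) = 512x^5 - 40x^4 - 190x^3 - 110x^2 - 58x + 3/2


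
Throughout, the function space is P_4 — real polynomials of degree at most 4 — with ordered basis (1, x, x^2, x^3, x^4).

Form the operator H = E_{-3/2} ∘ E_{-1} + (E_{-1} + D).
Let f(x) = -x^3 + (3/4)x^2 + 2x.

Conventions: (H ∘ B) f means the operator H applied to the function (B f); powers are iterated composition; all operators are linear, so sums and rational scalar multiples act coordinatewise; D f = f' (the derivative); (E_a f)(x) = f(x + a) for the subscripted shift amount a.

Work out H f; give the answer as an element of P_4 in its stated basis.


E_{-1} f = -x^3 + (15/4)x^2 - (5/2)x - 1/4
E_{-3/2} E_{-1} f = -x^3 + (33/4)x^2 - (41/2)x + 245/16
E_{-1} f = -x^3 + (15/4)x^2 - (5/2)x - 1/4
D f = -3x^2 + (3/2)x + 2
(E_{-1} + D) f = -x^3 + (3/4)x^2 - x + 7/4
(E_{-3/2} ∘ E_{-1} + (E_{-1} + D)) f = -2x^3 + 9x^2 - (43/2)x + 273/16

the result is g(x) = -2x^3 + 9x^2 - (43/2)x + 273/16


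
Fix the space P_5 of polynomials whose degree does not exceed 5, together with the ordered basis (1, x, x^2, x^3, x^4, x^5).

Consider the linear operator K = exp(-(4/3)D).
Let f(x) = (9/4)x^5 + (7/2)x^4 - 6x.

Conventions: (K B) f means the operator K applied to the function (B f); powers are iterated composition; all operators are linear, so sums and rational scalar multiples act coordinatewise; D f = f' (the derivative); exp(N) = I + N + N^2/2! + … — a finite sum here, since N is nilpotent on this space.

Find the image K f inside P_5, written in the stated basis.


the result is g(x) = (9/4)x^5 - (23/2)x^4 + (64/3)x^3 - 16x^2 - (98/27)x + 776/81

order-1 term: -15x^4 - (56/3)x^3 + 8
order-2 term: 40x^3 + (112/3)x^2
order-3 term: -(160/3)x^2 - (896/27)x
order-4 term: (320/9)x + 896/81
order-5 term: -256/27
the series for exp(-(4/3)D) f terminates at order 5
exp(-(4/3)D) f = (9/4)x^5 - (23/2)x^4 + (64/3)x^3 - 16x^2 - (98/27)x + 776/81


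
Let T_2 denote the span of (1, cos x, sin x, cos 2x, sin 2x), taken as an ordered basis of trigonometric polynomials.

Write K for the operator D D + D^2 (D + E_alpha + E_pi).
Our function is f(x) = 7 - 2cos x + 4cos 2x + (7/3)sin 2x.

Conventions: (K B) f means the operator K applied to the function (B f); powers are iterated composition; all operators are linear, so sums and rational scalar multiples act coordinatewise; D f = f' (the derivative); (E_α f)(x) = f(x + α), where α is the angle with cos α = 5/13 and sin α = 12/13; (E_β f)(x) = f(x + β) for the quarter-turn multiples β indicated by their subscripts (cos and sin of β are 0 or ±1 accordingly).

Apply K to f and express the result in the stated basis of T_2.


the result is g(x) = (10/13)cos x - (50/13)sin x - (23336/507)cos 2x + (5284/169)sin 2x

D f = 2sin x + (14/3)cos 2x - 8sin 2x
D D f = 2cos x - 16cos 2x - (28/3)sin 2x
D f = 2sin x + (14/3)cos 2x - 8sin 2x
E_alpha f = 7 - (10/13)cos x + (24/13)sin x - (196/169)cos 2x - (2273/507)sin 2x
E_pi f = 7 + 2cos x + 4cos 2x + (7/3)sin 2x
(D + E_alpha + E_pi) f = 14 + (16/13)cos x + (50/13)sin x + (3806/507)cos 2x - (5146/507)sin 2x
D (D + E_alpha + E_pi) f = (50/13)cos x - (16/13)sin x - (10292/507)cos 2x - (7612/507)sin 2x
D D (D + E_alpha + E_pi) f = -(16/13)cos x - (50/13)sin x - (15224/507)cos 2x + (20584/507)sin 2x
(D D + D^2 (D + E_alpha + E_pi)) f = (10/13)cos x - (50/13)sin x - (23336/507)cos 2x + (5284/169)sin 2x


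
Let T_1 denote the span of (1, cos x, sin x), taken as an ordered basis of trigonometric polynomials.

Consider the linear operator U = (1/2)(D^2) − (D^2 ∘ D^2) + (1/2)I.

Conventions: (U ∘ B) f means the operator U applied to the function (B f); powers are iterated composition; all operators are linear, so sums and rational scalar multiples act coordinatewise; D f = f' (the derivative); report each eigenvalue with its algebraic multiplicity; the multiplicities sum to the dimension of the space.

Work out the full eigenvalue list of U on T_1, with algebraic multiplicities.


λ = -1 (multiplicity 2), λ = 1/2 (multiplicity 1)

image of 1: 1/2
image of cos x: -cos x
image of sin x: -sin x
the matrix is diagonal; its diagonal is (1/2, -1, -1)
for a triangular matrix the eigenvalues are the diagonal entries, with algebraic multiplicity their repetition count


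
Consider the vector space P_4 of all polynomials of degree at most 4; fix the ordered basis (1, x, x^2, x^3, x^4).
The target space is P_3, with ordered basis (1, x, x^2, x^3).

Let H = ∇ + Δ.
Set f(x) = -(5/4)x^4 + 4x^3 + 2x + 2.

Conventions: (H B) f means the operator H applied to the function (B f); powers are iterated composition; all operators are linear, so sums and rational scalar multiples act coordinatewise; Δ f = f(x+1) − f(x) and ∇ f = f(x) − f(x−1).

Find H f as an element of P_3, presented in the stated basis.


∇ f = -5x^3 + (39/2)x^2 - 17x + 29/4
Δ f = -5x^3 + (9/2)x^2 + 7x + 19/4
(∇ + Δ) f = -10x^3 + 24x^2 - 10x + 12

the image equals g(x) = -10x^3 + 24x^2 - 10x + 12


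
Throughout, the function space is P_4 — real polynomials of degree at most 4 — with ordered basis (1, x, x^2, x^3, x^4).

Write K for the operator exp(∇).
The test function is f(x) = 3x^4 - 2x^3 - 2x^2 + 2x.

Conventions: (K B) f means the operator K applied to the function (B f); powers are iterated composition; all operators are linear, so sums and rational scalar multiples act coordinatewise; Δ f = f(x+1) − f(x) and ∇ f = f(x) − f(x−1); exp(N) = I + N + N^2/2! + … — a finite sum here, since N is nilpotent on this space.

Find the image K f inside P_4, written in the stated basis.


order-1 term: 12x^3 - 24x^2 + 14x - 1
order-2 term: 18x^2 - 42x + 25
order-3 term: 12x - 20
order-4 term: 3
the series for exp(∇) f terminates at order 4
exp(∇) f = 3x^4 + 10x^3 - 8x^2 - 14x + 7

g(x) = 3x^4 + 10x^3 - 8x^2 - 14x + 7


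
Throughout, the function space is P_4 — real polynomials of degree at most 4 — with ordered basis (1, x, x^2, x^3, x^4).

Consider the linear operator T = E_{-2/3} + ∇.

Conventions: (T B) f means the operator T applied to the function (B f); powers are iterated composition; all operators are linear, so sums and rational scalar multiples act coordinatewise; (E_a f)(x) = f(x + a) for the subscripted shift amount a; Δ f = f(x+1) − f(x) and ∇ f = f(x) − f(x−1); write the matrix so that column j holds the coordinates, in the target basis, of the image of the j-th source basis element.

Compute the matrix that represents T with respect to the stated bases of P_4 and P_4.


the matrix is [[1, 1/3, -5/9, 19/27, -65/81]; [0, 1, 2/3, -5/3, 76/27]; [0, 0, 1, 1, -10/3]; [0, 0, 0, 1, 4/3]; [0, 0, 0, 0, 1]] (rows listed top to bottom)

image of 1: 1
image of x: x + 1/3
image of x^2: x^2 + (2/3)x - 5/9
image of x^3: x^3 + x^2 - (5/3)x + 19/27
image of x^4: x^4 + (4/3)x^3 - (10/3)x^2 + (76/27)x - 65/81
each image's coordinates form column j of the matrix


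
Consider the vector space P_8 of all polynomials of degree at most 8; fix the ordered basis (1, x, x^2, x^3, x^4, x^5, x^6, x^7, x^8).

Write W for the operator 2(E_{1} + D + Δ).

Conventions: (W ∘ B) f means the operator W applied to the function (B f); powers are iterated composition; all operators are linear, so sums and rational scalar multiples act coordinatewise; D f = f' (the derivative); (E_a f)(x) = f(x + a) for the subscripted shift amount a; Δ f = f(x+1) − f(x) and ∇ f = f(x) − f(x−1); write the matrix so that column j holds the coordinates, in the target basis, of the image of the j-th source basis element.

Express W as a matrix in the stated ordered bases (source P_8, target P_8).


image of 1: 2
image of x: 2x + 6
image of x^2: 2x^2 + 12x + 4
image of x^3: 2x^3 + 18x^2 + 12x + 4
image of x^4: 2x^4 + 24x^3 + 24x^2 + 16x + 4
image of x^5: 2x^5 + 30x^4 + 40x^3 + 40x^2 + 20x + 4
image of x^6: 2x^6 + 36x^5 + 60x^4 + 80x^3 + 60x^2 + 24x + 4
image of x^7: 2x^7 + 42x^6 + 84x^5 + 140x^4 + 140x^3 + 84x^2 + 28x + 4
image of x^8: 2x^8 + 48x^7 + 112x^6 + 224x^5 + 280x^4 + 224x^3 + 112x^2 + 32x + 4
each image's coordinates form column j of the matrix

the matrix is [[2, 6, 4, 4, 4, 4, 4, 4, 4]; [0, 2, 12, 12, 16, 20, 24, 28, 32]; [0, 0, 2, 18, 24, 40, 60, 84, 112]; [0, 0, 0, 2, 24, 40, 80, 140, 224]; [0, 0, 0, 0, 2, 30, 60, 140, 280]; [0, 0, 0, 0, 0, 2, 36, 84, 224]; [0, 0, 0, 0, 0, 0, 2, 42, 112]; [0, 0, 0, 0, 0, 0, 0, 2, 48]; [0, 0, 0, 0, 0, 0, 0, 0, 2]] (rows listed top to bottom)


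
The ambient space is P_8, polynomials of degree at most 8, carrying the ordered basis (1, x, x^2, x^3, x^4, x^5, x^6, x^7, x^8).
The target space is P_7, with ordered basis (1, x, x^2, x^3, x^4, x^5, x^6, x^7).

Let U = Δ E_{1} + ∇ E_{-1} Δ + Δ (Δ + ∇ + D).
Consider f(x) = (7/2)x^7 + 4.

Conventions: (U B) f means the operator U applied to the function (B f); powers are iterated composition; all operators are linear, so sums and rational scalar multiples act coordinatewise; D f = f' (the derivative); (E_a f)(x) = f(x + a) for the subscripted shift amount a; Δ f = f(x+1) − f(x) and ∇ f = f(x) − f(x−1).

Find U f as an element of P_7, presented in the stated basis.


the result is g(x) = (49/2)x^6 + (1617/2)x^5 + 1225x^4 + (12005/2)x^3 + 2646x^2 + (9555/2)x + 469

E_{1} f = (7/2)x^7 + (49/2)x^6 + (147/2)x^5 + (245/2)x^4 + (245/2)x^3 + (147/2)x^2 + (49/2)x + 15/2
Δ E_{1} f = (49/2)x^6 + (441/2)x^5 + (1715/2)x^4 + (3675/2)x^3 + (4557/2)x^2 + (3087/2)x + 889/2
Δ f = (49/2)x^6 + (147/2)x^5 + (245/2)x^4 + (245/2)x^3 + (147/2)x^2 + (49/2)x + 7/2
E_{-1} Δ f = (49/2)x^6 - (147/2)x^5 + (245/2)x^4 - (245/2)x^3 + (147/2)x^2 - (49/2)x + 7/2
∇ (E_{-1} Δ) f = 147x^5 - 735x^4 + 1715x^3 - 2205x^2 + 1519x - 441
Δ f = (49/2)x^6 + (147/2)x^5 + (245/2)x^4 + (245/2)x^3 + (147/2)x^2 + (49/2)x + 7/2
∇ f = (49/2)x^6 - (147/2)x^5 + (245/2)x^4 - (245/2)x^3 + (147/2)x^2 - (49/2)x + 7/2
D f = (49/2)x^6
(Δ + ∇ + D) f = (147/2)x^6 + 245x^4 + 147x^2 + 7
Δ (Δ + ∇ + D) f = 441x^5 + (2205/2)x^4 + 2450x^3 + (5145/2)x^2 + 1715x + 931/2
(Δ E_{1} + ∇ E_{-1} Δ + Δ (Δ + ∇ + D)) f = (49/2)x^6 + (1617/2)x^5 + 1225x^4 + (12005/2)x^3 + 2646x^2 + (9555/2)x + 469


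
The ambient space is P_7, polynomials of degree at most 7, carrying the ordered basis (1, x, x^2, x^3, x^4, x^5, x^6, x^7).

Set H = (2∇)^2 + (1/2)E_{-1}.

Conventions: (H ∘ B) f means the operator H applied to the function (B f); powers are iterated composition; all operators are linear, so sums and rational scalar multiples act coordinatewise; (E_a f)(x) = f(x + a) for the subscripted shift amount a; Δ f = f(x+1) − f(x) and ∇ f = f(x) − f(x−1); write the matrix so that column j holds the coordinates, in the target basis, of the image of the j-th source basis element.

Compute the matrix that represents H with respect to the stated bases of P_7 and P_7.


image of 1: 1/2
image of x: (1/2)x - 1/2
image of x^2: (1/2)x^2 - x + 17/2
image of x^3: (1/2)x^3 - (3/2)x^2 + (51/2)x - 49/2
image of x^4: (1/2)x^4 - 2x^3 + 51x^2 - 98x + 113/2
image of x^5: (1/2)x^5 - (5/2)x^4 + 85x^3 - 245x^2 + (565/2)x - 241/2
image of x^6: (1/2)x^6 - 3x^5 + (255/2)x^4 - 490x^3 + (1695/2)x^2 - 723x + 497/2
image of x^7: (1/2)x^7 - (7/2)x^6 + (357/2)x^5 - (1715/2)x^4 + (3955/2)x^3 - (5061/2)x^2 + (3479/2)x - 1009/2
each image's coordinates form column j of the matrix

the matrix is [[1/2, -1/2, 17/2, -49/2, 113/2, -241/2, 497/2, -1009/2]; [0, 1/2, -1, 51/2, -98, 565/2, -723, 3479/2]; [0, 0, 1/2, -3/2, 51, -245, 1695/2, -5061/2]; [0, 0, 0, 1/2, -2, 85, -490, 3955/2]; [0, 0, 0, 0, 1/2, -5/2, 255/2, -1715/2]; [0, 0, 0, 0, 0, 1/2, -3, 357/2]; [0, 0, 0, 0, 0, 0, 1/2, -7/2]; [0, 0, 0, 0, 0, 0, 0, 1/2]] (rows listed top to bottom)


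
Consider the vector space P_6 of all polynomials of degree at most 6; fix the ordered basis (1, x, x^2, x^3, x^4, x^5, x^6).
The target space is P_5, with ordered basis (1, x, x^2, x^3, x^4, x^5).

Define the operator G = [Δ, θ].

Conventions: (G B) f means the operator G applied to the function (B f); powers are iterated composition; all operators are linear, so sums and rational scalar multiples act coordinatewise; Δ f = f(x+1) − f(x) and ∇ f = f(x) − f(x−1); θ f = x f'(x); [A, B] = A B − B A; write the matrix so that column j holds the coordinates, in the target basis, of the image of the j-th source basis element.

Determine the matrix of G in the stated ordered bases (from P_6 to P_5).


image of 1: 0
image of x: 1
image of x^2: 2x + 2
image of x^3: 3x^2 + 6x + 3
image of x^4: 4x^3 + 12x^2 + 12x + 4
image of x^5: 5x^4 + 20x^3 + 30x^2 + 20x + 5
image of x^6: 6x^5 + 30x^4 + 60x^3 + 60x^2 + 30x + 6
each image's coordinates form column j of the matrix

the matrix is [[0, 1, 2, 3, 4, 5, 6]; [0, 0, 2, 6, 12, 20, 30]; [0, 0, 0, 3, 12, 30, 60]; [0, 0, 0, 0, 4, 20, 60]; [0, 0, 0, 0, 0, 5, 30]; [0, 0, 0, 0, 0, 0, 6]] (rows listed top to bottom)


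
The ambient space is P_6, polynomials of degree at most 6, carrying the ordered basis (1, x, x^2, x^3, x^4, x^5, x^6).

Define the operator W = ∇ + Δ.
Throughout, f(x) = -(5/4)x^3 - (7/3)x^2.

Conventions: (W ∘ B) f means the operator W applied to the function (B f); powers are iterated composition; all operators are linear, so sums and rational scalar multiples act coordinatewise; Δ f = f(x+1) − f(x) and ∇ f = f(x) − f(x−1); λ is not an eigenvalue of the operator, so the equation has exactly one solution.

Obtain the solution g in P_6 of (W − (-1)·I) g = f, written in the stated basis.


the result is g(x) = -(5/4)x^3 + (31/6)x^2 - (62/3)x + 263/6

write g with unknown coordinates in the stated basis and equate coefficients in (W − (-1)·I) g = f
solving from the highest basis element down gives g = -(5/4)x^3 + (31/6)x^2 - (62/3)x + 263/6
check: W g = -(15/2)x^2 + (62/3)x - 263/6
so W g − (-1)·g = -(5/4)x^3 - (7/3)x^2 = f ✓


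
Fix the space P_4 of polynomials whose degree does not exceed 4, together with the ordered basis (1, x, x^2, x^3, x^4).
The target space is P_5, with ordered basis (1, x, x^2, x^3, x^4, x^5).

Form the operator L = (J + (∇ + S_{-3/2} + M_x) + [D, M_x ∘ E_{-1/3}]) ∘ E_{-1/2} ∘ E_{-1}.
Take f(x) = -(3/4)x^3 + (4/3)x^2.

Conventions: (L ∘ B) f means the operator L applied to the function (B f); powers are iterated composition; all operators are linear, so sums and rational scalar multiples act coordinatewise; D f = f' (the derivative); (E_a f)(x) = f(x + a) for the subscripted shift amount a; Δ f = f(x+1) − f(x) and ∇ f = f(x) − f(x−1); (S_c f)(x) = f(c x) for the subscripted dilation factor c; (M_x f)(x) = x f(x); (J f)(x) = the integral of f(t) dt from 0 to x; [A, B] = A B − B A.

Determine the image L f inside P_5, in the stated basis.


the image equals g(x) = -(15/16)x^4 + (2321/288)x^3 + (5/24)x^2 + (6875/288)x + 49/432

E_{-1} f = -(3/4)x^3 + (43/12)x^2 - (59/12)x + 25/12
E_{-1/2} E_{-1} f = -(3/4)x^3 + (113/24)x^2 - (145/16)x + 177/32
J E_{-1/2} E_{-1} f = -(3/16)x^4 + (113/72)x^3 - (145/32)x^2 + (177/32)x
∇ E_{-1/2} E_{-1} f = -(9/4)x^2 + (35/3)x - 697/48
S_{-3/2} E_{-1/2} E_{-1} f = (81/32)x^3 + (339/32)x^2 + (435/32)x + 177/32
M_x E_{-1/2} E_{-1} f = -(3/4)x^4 + (113/24)x^3 - (145/16)x^2 + (177/32)x
(∇ + S_{-3/2} + M_x) E_{-1/2} E_{-1} f = -(3/4)x^4 + (695/96)x^3 - (23/32)x^2 + (739/24)x - 863/96
E_{-1/3} E_{-1/2} E_{-1} f = -(3/4)x^3 + (131/24)x^2 - (1793/144)x + 7865/864
M_x E_{-1/3} E_{-1/2} E_{-1} f = -(3/4)x^4 + (131/24)x^3 - (1793/144)x^2 + (7865/864)x
D (M_x ∘ E_{-1/3}) E_{-1/2} E_{-1} f = -3x^3 + (131/8)x^2 - (1793/72)x + 7865/864
D E_{-1/2} E_{-1} f = -(9/4)x^2 + (113/12)x - 145/16
E_{-1/3} D E_{-1/2} E_{-1} f = -(9/4)x^2 + (131/12)x - 1793/144
M_x E_{-1/3} D E_{-1/2} E_{-1} f = -(9/4)x^3 + (131/12)x^2 - (1793/144)x
[D, M_x ∘ E_{-1/3}] E_{-1/2} E_{-1} f = -(3/4)x^3 + (131/24)x^2 - (1793/144)x + 7865/864
(J + (∇ + S_{-3/2} + M_x) + [D, M_x ∘ E_{-1/3}]) E_{-1/2} E_{-1} f = -(15/16)x^4 + (2321/288)x^3 + (5/24)x^2 + (6875/288)x + 49/432


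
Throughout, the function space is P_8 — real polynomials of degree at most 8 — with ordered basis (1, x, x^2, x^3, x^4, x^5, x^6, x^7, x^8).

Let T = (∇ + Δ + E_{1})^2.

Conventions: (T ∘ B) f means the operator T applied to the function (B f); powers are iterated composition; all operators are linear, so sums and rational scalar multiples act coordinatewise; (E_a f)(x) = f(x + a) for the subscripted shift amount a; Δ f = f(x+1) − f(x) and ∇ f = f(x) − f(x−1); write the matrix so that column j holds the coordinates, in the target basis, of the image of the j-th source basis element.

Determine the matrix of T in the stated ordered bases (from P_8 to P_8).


the matrix is [[1, 6, 20, 24, 80, 96, 320, 384, 1280]; [0, 1, 12, 60, 96, 400, 576, 2240, 3072]; [0, 0, 1, 18, 120, 240, 1200, 2016, 8960]; [0, 0, 0, 1, 24, 200, 480, 2800, 5376]; [0, 0, 0, 0, 1, 30, 300, 840, 5600]; [0, 0, 0, 0, 0, 1, 36, 420, 1344]; [0, 0, 0, 0, 0, 0, 1, 42, 560]; [0, 0, 0, 0, 0, 0, 0, 1, 48]; [0, 0, 0, 0, 0, 0, 0, 0, 1]] (rows listed top to bottom)

image of 1: 1
image of x: x + 6
image of x^2: x^2 + 12x + 20
image of x^3: x^3 + 18x^2 + 60x + 24
image of x^4: x^4 + 24x^3 + 120x^2 + 96x + 80
image of x^5: x^5 + 30x^4 + 200x^3 + 240x^2 + 400x + 96
image of x^6: x^6 + 36x^5 + 300x^4 + 480x^3 + 1200x^2 + 576x + 320
image of x^7: x^7 + 42x^6 + 420x^5 + 840x^4 + 2800x^3 + 2016x^2 + 2240x + 384
image of x^8: x^8 + 48x^7 + 560x^6 + 1344x^5 + 5600x^4 + 5376x^3 + 8960x^2 + 3072x + 1280
each image's coordinates form column j of the matrix


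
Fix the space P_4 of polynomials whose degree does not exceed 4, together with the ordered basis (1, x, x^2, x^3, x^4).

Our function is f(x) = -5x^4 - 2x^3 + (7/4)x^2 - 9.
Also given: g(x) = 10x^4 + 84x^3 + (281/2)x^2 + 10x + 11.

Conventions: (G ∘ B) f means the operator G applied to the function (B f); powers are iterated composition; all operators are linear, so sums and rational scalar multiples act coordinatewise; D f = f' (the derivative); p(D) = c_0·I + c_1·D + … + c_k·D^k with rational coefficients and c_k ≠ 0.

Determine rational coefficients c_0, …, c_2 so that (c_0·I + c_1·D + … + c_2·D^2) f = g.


c_0 = -2, c_1 = -4, c_2 = -2

D^0 f = -5x^4 - 2x^3 + (7/4)x^2 - 9
D^1 f = -20x^3 - 6x^2 + (7/2)x
D^2 f = -60x^2 - 12x + 7/2
matching coefficients of g against c_0 f + c_1 Df + … from the top degree down determines the c_i
solution: c_0 = -2, c_1 = -4, c_2 = -2


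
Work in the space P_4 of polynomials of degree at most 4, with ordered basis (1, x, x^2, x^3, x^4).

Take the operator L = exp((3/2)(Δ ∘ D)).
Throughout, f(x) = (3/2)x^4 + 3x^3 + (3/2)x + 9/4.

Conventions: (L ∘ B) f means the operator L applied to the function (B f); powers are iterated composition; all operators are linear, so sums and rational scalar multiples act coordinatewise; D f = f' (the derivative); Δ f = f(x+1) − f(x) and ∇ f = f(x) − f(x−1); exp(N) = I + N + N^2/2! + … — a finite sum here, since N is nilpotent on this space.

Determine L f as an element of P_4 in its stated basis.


the result is g(x) = (3/2)x^4 + 3x^3 + 27x^2 + (111/2)x + 261/4

order-1 term: 27x^2 + 54x + 45/2
order-2 term: 81/2
the series for exp((3/2)(Δ ∘ D)) f terminates at order 2
exp((3/2)(Δ ∘ D)) f = (3/2)x^4 + 3x^3 + 27x^2 + (111/2)x + 261/4


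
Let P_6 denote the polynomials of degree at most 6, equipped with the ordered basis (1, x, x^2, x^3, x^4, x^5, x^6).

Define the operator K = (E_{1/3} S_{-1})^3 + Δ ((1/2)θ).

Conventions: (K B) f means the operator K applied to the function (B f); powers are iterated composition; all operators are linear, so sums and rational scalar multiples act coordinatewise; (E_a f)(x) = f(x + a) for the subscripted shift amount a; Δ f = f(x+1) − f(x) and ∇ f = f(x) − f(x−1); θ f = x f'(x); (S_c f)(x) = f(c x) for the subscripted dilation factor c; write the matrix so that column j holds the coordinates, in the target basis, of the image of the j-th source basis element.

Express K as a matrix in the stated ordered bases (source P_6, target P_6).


image of 1: 1
image of x: -x + 1/6
image of x^2: x^2 + (8/3)x + 10/9
image of x^3: -x^3 + (7/2)x^2 + (25/6)x + 79/54
image of x^4: x^4 + (28/3)x^3 + (38/3)x^2 + (220/27)x + 163/81
image of x^5: -x^5 + (65/6)x^4 + (215/9)x^3 + (665/27)x^2 + (2015/162)x + 1213/486
image of x^6: x^6 + 20x^5 + (140/3)x^4 + (1640/27)x^3 + (1220/27)x^2 + (1460/81)x + 2188/729
each image's coordinates form column j of the matrix

the matrix is [[1, 1/6, 10/9, 79/54, 163/81, 1213/486, 2188/729]; [0, -1, 8/3, 25/6, 220/27, 2015/162, 1460/81]; [0, 0, 1, 7/2, 38/3, 665/27, 1220/27]; [0, 0, 0, -1, 28/3, 215/9, 1640/27]; [0, 0, 0, 0, 1, 65/6, 140/3]; [0, 0, 0, 0, 0, -1, 20]; [0, 0, 0, 0, 0, 0, 1]] (rows listed top to bottom)


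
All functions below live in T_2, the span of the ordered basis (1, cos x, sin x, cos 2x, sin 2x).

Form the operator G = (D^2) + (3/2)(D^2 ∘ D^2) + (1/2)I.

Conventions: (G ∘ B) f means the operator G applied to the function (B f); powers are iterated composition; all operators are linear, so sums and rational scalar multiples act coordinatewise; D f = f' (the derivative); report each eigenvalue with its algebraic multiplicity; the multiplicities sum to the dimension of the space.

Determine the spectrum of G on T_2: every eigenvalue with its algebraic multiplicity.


image of 1: 1/2
image of cos x: cos x
image of sin x: sin x
image of cos 2x: (41/2)cos 2x
image of sin 2x: (41/2)sin 2x
the matrix is diagonal; its diagonal is (1/2, 1, 1, 41/2, 41/2)
for a triangular matrix the eigenvalues are the diagonal entries, with algebraic multiplicity their repetition count

λ = 1/2 (multiplicity 1), λ = 1 (multiplicity 2), λ = 41/2 (multiplicity 2)


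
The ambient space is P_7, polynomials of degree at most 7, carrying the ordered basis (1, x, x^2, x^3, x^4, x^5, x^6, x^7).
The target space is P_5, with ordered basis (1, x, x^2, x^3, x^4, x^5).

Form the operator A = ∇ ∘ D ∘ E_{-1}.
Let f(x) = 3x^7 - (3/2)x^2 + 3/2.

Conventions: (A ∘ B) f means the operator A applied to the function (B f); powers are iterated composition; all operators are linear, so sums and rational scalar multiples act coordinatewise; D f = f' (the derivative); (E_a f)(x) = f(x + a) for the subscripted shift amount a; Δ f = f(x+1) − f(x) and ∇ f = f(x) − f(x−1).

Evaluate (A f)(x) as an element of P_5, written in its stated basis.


E_{-1} f = 3x^7 - 21x^6 + 63x^5 - 105x^4 + 105x^3 - (129/2)x^2 + 24x - 3
D E_{-1} f = 21x^6 - 126x^5 + 315x^4 - 420x^3 + 315x^2 - 129x + 24
∇ (D ∘ E_{-1}) f = 126x^5 - 945x^4 + 2940x^3 - 4725x^2 + 3906x - 1326

the result is g(x) = 126x^5 - 945x^4 + 2940x^3 - 4725x^2 + 3906x - 1326


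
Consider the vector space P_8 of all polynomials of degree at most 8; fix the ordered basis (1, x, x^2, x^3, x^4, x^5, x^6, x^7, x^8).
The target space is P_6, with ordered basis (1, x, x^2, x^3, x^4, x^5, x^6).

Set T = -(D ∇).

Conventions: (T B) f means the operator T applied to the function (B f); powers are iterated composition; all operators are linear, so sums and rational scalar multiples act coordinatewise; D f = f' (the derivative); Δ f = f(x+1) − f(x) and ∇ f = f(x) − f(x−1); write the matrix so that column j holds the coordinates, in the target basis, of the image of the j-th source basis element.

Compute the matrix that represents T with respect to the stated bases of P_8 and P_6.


image of 1: 0
image of x: 0
image of x^2: -2
image of x^3: -6x + 3
image of x^4: -12x^2 + 12x - 4
image of x^5: -20x^3 + 30x^2 - 20x + 5
image of x^6: -30x^4 + 60x^3 - 60x^2 + 30x - 6
image of x^7: -42x^5 + 105x^4 - 140x^3 + 105x^2 - 42x + 7
image of x^8: -56x^6 + 168x^5 - 280x^4 + 280x^3 - 168x^2 + 56x - 8
each image's coordinates form column j of the matrix

the matrix is [[0, 0, -2, 3, -4, 5, -6, 7, -8]; [0, 0, 0, -6, 12, -20, 30, -42, 56]; [0, 0, 0, 0, -12, 30, -60, 105, -168]; [0, 0, 0, 0, 0, -20, 60, -140, 280]; [0, 0, 0, 0, 0, 0, -30, 105, -280]; [0, 0, 0, 0, 0, 0, 0, -42, 168]; [0, 0, 0, 0, 0, 0, 0, 0, -56]] (rows listed top to bottom)


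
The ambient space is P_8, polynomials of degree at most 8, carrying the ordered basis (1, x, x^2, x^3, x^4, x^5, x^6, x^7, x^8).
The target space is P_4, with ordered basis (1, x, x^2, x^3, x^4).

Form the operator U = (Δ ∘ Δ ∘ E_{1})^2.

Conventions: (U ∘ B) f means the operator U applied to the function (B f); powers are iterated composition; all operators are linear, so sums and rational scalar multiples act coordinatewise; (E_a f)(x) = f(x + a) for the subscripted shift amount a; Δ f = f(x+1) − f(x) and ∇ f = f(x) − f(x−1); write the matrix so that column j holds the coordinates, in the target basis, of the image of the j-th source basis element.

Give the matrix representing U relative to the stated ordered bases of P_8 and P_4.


the matrix is [[0, 0, 0, 0, 24, 480, 5880, 57120, 484344]; [0, 0, 0, 0, 0, 120, 2880, 41160, 456960]; [0, 0, 0, 0, 0, 0, 360, 10080, 164640]; [0, 0, 0, 0, 0, 0, 0, 840, 26880]; [0, 0, 0, 0, 0, 0, 0, 0, 1680]] (rows listed top to bottom)

image of 1: 0
image of x: 0
image of x^2: 0
image of x^3: 0
image of x^4: 24
image of x^5: 120x + 480
image of x^6: 360x^2 + 2880x + 5880
image of x^7: 840x^3 + 10080x^2 + 41160x + 57120
image of x^8: 1680x^4 + 26880x^3 + 164640x^2 + 456960x + 484344
each image's coordinates form column j of the matrix


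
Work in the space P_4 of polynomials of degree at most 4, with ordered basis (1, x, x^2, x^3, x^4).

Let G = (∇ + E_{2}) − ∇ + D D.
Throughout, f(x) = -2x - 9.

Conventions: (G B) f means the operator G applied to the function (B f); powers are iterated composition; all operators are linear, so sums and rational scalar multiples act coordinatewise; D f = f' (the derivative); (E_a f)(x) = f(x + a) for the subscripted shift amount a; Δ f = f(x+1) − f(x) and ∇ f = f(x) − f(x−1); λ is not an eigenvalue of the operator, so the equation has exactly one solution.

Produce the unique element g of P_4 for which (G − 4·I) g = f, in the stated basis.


write g with unknown coordinates in the stated basis and equate coefficients in (G − 4·I) g = f
solving from the highest basis element down gives g = (2/3)x + 31/9
check: G g = (2/3)x + 43/9
so G g − 4·g = -2x - 9 = f ✓

the image equals g(x) = (2/3)x + 31/9


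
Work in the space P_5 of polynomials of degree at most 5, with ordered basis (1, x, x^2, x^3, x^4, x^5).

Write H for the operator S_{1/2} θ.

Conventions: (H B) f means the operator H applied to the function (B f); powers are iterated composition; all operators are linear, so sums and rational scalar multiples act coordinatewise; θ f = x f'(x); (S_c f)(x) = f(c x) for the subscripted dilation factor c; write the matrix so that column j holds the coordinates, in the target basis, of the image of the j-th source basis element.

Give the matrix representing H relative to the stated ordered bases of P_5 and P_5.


the matrix is [[0, 0, 0, 0, 0, 0]; [0, 1/2, 0, 0, 0, 0]; [0, 0, 1/2, 0, 0, 0]; [0, 0, 0, 3/8, 0, 0]; [0, 0, 0, 0, 1/4, 0]; [0, 0, 0, 0, 0, 5/32]] (rows listed top to bottom)

image of 1: 0
image of x: (1/2)x
image of x^2: (1/2)x^2
image of x^3: (3/8)x^3
image of x^4: (1/4)x^4
image of x^5: (5/32)x^5
each image's coordinates form column j of the matrix


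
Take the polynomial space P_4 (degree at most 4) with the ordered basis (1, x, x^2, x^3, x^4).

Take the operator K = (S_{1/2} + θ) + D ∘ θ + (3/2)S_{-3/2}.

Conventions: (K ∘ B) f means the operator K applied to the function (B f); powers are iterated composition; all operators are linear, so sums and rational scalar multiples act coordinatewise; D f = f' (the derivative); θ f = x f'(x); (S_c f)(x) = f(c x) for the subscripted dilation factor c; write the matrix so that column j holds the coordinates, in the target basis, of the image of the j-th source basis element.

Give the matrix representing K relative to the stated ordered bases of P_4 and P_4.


image of 1: 5/2
image of x: -(3/4)x + 1
image of x^2: (45/8)x^2 + 4x
image of x^3: -(31/16)x^3 + 9x^2
image of x^4: (373/32)x^4 + 16x^3
each image's coordinates form column j of the matrix

the matrix is [[5/2, 1, 0, 0, 0]; [0, -3/4, 4, 0, 0]; [0, 0, 45/8, 9, 0]; [0, 0, 0, -31/16, 16]; [0, 0, 0, 0, 373/32]] (rows listed top to bottom)


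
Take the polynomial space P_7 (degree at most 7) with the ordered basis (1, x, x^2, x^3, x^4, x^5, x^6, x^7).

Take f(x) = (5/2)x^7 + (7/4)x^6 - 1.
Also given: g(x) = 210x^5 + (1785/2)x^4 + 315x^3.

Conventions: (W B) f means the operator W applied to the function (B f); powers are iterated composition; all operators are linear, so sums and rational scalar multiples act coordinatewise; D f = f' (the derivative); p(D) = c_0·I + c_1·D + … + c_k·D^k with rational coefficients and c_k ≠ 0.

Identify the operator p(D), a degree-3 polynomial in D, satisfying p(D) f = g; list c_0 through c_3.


p(D) = 2·D^2 + (3/2)·D^3, i.e. c_0 = 0, c_1 = 0, c_2 = 2, c_3 = 3/2

D^0 f = (5/2)x^7 + (7/4)x^6 - 1
D^1 f = (35/2)x^6 + (21/2)x^5
D^2 f = 105x^5 + (105/2)x^4
D^3 f = 525x^4 + 210x^3
matching coefficients of g against c_0 f + c_1 Df + … from the top degree down determines the c_i
solution: c_0 = 0, c_1 = 0, c_2 = 2, c_3 = 3/2


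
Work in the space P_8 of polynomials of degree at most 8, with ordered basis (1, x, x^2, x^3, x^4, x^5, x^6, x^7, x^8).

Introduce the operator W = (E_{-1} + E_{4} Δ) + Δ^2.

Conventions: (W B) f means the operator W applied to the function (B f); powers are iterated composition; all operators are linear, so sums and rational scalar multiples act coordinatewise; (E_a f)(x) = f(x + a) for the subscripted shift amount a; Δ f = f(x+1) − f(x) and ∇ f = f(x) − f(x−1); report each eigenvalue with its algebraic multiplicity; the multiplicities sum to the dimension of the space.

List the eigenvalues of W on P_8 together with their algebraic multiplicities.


λ = 1 (multiplicity 9)

image of 1: 1
image of x: x
image of x^2: x^2 + 12
image of x^3: x^3 + 36x + 66
image of x^4: x^4 + 72x^2 + 264x + 384
image of x^5: x^5 + 120x^3 + 660x^2 + 1920x + 2130
image of x^6: x^6 + 180x^4 + 1320x^3 + 5760x^2 + 12780x + 11592
image of x^7: x^7 + 252x^5 + 2310x^4 + 13440x^3 + 44730x^2 + 81144x + 61866
image of x^8: x^8 + 336x^6 + 3696x^5 + 26880x^4 + 119280x^3 + 324576x^2 + 494928x + 325344
the matrix is upper triangular; its diagonal is (1, 1, 1, 1, 1, 1, 1, 1, 1)
for a triangular matrix the eigenvalues are the diagonal entries, with algebraic multiplicity their repetition count


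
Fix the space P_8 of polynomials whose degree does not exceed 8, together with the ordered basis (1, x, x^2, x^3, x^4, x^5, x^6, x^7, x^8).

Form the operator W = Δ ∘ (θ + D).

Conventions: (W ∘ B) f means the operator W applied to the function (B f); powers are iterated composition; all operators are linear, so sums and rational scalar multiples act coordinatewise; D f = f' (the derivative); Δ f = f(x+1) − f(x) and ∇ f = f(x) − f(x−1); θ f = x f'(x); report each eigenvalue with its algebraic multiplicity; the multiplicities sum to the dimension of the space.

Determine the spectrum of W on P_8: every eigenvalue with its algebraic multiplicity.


λ = 0 (multiplicity 9)

image of 1: 0
image of x: 1
image of x^2: 4x + 4
image of x^3: 9x^2 + 15x + 6
image of x^4: 16x^3 + 36x^2 + 28x + 8
image of x^5: 25x^4 + 70x^3 + 80x^2 + 45x + 10
image of x^6: 36x^5 + 120x^4 + 180x^3 + 150x^2 + 66x + 12
image of x^7: 49x^6 + 189x^5 + 350x^4 + 385x^3 + 252x^2 + 91x + 14
image of x^8: 64x^7 + 280x^6 + 616x^5 + 840x^4 + 728x^3 + 392x^2 + 120x + 16
the matrix is upper triangular; its diagonal is (0, 0, 0, 0, 0, 0, 0, 0, 0)
for a triangular matrix the eigenvalues are the diagonal entries, with algebraic multiplicity their repetition count


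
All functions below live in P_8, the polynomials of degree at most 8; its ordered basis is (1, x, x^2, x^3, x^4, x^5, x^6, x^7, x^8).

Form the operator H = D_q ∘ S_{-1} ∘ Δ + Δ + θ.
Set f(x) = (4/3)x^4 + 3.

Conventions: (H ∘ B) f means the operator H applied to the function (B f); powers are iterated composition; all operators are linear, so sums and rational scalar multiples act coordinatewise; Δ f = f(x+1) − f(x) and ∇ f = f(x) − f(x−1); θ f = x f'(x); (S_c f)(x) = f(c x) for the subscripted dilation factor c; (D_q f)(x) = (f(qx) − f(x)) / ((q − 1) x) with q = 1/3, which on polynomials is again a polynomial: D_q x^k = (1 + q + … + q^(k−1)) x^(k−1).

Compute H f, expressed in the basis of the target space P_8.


g(x) = (16/3)x^4 + (16/3)x^3 + (8/27)x^2 + 16x - 4

Δ f = (16/3)x^3 + 8x^2 + (16/3)x + 4/3
S_{-1} Δ f = -(16/3)x^3 + 8x^2 - (16/3)x + 4/3
D_q S_{-1} Δ f = -(208/27)x^2 + (32/3)x - 16/3
Δ f = (16/3)x^3 + 8x^2 + (16/3)x + 4/3
θ f = (16/3)x^4
(D_q ∘ S_{-1} ∘ Δ + Δ + θ) f = (16/3)x^4 + (16/3)x^3 + (8/27)x^2 + 16x - 4


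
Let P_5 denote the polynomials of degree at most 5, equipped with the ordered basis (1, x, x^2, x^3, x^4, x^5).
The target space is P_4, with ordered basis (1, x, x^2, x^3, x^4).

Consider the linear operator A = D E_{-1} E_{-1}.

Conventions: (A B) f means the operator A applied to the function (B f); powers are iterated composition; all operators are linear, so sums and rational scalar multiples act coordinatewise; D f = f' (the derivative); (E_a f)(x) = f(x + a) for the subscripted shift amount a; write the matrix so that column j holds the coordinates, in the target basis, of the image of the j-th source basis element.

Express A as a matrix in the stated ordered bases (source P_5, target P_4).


image of 1: 0
image of x: 1
image of x^2: 2x - 4
image of x^3: 3x^2 - 12x + 12
image of x^4: 4x^3 - 24x^2 + 48x - 32
image of x^5: 5x^4 - 40x^3 + 120x^2 - 160x + 80
each image's coordinates form column j of the matrix

the matrix is [[0, 1, -4, 12, -32, 80]; [0, 0, 2, -12, 48, -160]; [0, 0, 0, 3, -24, 120]; [0, 0, 0, 0, 4, -40]; [0, 0, 0, 0, 0, 5]] (rows listed top to bottom)
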